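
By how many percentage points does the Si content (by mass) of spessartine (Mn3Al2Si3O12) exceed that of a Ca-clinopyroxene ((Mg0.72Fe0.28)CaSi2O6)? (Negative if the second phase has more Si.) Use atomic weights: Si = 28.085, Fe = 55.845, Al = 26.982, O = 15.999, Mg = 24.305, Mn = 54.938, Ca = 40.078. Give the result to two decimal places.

-7.90 percentage points

First mineral: 84.255 g Si in 495.021 g formula = 17.02 wt% Si.
Second mineral: 56.170 g Si in 225.378 g formula = 24.92 wt% Si.
17.02% − 24.92% gives a difference of -7.90 percentage points.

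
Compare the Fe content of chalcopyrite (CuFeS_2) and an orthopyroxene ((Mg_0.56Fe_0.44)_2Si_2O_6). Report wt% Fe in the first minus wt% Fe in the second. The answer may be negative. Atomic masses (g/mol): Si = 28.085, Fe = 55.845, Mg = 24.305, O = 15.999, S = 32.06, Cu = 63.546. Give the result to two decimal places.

M(CuFeS_2) = 183.511 g/mol, so wt% Fe = 55.845/183.511 × 100 = 30.43%.
M((Mg_0.56Fe_0.44)_2Si_2O_6) = 228.529 g/mol, so wt% Fe = 49.144/228.529 × 100 = 21.50%.
30.43 − 21.50 = 8.93 pp.

8.93 percentage points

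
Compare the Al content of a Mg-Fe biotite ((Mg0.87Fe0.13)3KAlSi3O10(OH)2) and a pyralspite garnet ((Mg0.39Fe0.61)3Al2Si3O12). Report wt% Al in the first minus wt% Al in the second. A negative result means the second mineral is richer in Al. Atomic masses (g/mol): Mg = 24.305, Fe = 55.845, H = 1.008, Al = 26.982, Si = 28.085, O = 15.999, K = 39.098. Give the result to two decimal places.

First mineral: 26.982 g Al in 429.555 g formula = 6.28 wt% Al.
Second mineral: 53.964 g Al in 460.840 g formula = 11.71 wt% Al.
6.28% − 11.71% gives a difference of -5.43 percentage points.

-5.43 percentage points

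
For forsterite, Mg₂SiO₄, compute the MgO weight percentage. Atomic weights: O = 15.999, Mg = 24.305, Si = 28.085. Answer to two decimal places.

57.29 wt%

M(Mg₂SiO₄) = 140.691 g/mol; M(MgO) = 40.304 g/mol.
Moles MgO per formula unit = 2 Mg ÷ 1 = 2.0000.
MgO fraction = (2.0000 × 40.304) / 140.691 = 80.608/140.691 = 0.5729.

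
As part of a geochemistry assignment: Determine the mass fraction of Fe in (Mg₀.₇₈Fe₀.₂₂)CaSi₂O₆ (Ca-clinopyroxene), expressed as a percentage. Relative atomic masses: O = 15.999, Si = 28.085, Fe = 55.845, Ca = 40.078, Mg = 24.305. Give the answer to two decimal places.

M((Mg₀.₇₈Fe₀.₂₂)CaSi₂O₆) = 223.486 g/mol.
Fe contributes 0.22 × 55.845 = 12.286 g per mole.
12.286/223.486 = 0.0550 → 5.50%.

5.50 mass %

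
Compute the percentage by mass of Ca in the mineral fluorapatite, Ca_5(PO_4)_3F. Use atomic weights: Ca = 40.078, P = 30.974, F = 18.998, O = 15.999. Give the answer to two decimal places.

39.74 wt%

Formula mass = 5×40.078 + 3×30.974 + 12×15.999 + 1×18.998 = 504.298 g/mol, of which 200.390 g is Ca.
So Ca makes up 200.390/504.298 = 0.3974 of the mass, i.e. 39.74%.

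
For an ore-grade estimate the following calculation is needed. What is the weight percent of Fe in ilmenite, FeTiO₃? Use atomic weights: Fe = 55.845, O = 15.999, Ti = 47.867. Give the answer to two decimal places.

Molar mass of FeTiO₃: 1×55.845 + 1×47.867 + 3×15.999 = 151.709 g/mol.
Mass of Fe per formula unit: 1 × 55.845 = 55.845 g.
Weight fraction Fe = 55.845 / 151.709 = 0.3681.

36.81 wt%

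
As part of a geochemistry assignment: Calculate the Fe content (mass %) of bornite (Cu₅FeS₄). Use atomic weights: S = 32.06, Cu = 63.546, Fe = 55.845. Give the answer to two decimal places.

11.13 mass %

Molar mass of Cu₅FeS₄: 5·63.546 + 1·55.845 + 4·32.06 = 501.815 g/mol.
Mass of Fe per formula unit: 1 × 55.845 = 55.845 g.
Weight fraction Fe = 55.845 / 501.815 = 0.1113.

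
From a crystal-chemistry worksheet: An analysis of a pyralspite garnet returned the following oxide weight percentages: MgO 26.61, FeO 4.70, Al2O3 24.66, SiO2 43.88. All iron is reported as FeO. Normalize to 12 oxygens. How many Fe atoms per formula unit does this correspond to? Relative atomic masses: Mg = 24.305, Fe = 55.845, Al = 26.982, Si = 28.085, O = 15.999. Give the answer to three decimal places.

0.270 Fe apfu

26.61 wt% MgO ÷ 40.304 g/mol = 0.66023 mol, giving 0.66023 Mg and 0.66023 O.
4.70 wt% FeO ÷ 71.844 g/mol = 0.06542 mol, giving 0.06542 Fe and 0.06542 O.
24.66 wt% Al2O3 ÷ 101.961 g/mol = 0.24186 mol, giving 0.48372 Al and 0.72558 O.
43.88 wt% SiO2 ÷ 60.083 g/mol = 0.73032 mol, giving 0.73032 Si and 1.46064 O.
Oxygen sums to 2.91187; scaling by 12/2.91187 = 4.12106 puts the formula on 12 O.
Fe: 0.06542 × 4.12106 = 0.270 atoms per formula unit.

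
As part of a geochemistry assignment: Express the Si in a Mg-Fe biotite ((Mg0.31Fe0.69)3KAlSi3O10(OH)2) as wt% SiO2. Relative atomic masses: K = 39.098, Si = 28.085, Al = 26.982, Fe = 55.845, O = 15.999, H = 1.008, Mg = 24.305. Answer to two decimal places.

37.35 wt%

Formula mass = 482.542 g/mol.
3 Si → 3.0000 mol SiO2 per formula unit; M(SiO2) = 60.083, so SiO2 mass = 180.249 g.
180.249/482.542 × 100 = 37.35 wt%.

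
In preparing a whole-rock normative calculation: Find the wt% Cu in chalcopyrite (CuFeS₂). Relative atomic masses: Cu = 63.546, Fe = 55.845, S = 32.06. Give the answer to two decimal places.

34.63 weight percent

M(CuFeS₂) = 183.511 g/mol.
Cu contributes 1 × 63.546 = 63.546 g per mole.
63.546/183.511 = 0.3463 → 34.63%.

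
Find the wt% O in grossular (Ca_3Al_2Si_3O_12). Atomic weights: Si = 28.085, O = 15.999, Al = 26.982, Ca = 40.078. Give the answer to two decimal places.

M(Ca_3Al_2Si_3O_12) = 450.441 g/mol.
O contributes 12 × 15.999 = 191.988 g per mole.
191.988/450.441 = 0.4262 → 42.62%.

42.62 weight percent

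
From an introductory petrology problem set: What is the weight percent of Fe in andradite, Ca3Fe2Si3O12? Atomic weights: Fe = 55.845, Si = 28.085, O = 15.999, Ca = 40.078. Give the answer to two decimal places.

Formula mass = 3×40.078 + 2×55.845 + 3×28.085 + 12×15.999 = 508.167 g/mol, of which 111.690 g is Fe.
So Fe makes up 111.690/508.167 = 0.2198 of the mass, i.e. 21.98%.

21.98 wt%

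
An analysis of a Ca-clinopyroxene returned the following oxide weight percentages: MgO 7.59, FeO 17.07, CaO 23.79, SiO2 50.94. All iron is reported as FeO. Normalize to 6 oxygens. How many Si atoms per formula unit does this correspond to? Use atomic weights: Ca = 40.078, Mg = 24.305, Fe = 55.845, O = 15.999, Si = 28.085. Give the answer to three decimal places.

MgO: 7.59/40.304 = 0.18832 mol → 0.18832 mol Mg, 0.18832 mol O.
FeO: 17.07/71.844 = 0.23760 mol → 0.23760 mol Fe, 0.23760 mol O.
CaO: 23.79/56.077 = 0.42424 mol → 0.42424 mol Ca, 0.42424 mol O.
SiO2: 50.94/60.083 = 0.84783 mol → 0.84783 mol Si, 1.69566 mol O.
Total oxygen = 2.54582 mol. Normalization factor = 6/2.54582 = 2.35680.
Si per 6 O = 0.84783 × 2.35680 = 1.998.

1.998 Si apfu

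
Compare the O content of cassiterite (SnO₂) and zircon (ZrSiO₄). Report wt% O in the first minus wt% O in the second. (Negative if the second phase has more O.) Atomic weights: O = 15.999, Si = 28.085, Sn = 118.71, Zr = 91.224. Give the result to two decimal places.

-13.68 percentage points

First mineral: 31.998 g O in 150.708 g formula = 21.23 wt% O.
Second mineral: 63.996 g O in 183.305 g formula = 34.91 wt% O.
21.23% − 34.91% gives a difference of -13.68 percentage points.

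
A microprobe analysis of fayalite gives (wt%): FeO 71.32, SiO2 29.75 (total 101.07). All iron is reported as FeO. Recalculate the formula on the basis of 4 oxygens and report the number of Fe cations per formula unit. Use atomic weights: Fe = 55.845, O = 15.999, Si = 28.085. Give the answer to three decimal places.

2.002 Fe apfu

FeO: 71.32/71.844 = 0.99271 mol → 0.99271 mol Fe, 0.99271 mol O.
SiO2: 29.75/60.083 = 0.49515 mol → 0.49515 mol Si, 0.99030 mol O.
Total oxygen = 1.98301 mol. Normalization factor = 4/1.98301 = 2.01714.
Fe per 4 O = 0.99271 × 2.01714 = 2.002.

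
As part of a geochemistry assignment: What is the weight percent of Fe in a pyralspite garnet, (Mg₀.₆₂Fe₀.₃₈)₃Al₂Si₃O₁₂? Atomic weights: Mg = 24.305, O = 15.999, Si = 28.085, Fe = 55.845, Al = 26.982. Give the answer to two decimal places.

Formula mass = 1.86×24.305 + 1.14×55.845 + 2×26.982 + 3×28.085 + 12×15.999 = 439.078 g/mol, of which 63.663 g is Fe.
So Fe makes up 63.663/439.078 = 0.1450 of the mass, i.e. 14.50%.

14.50 weight percent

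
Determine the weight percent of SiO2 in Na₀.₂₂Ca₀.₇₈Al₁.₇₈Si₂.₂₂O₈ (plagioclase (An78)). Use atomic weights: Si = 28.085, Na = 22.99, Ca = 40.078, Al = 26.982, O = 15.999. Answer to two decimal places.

Formula mass = 274.687 g/mol.
2.22 Si → 2.2200 mol SiO2 per formula unit; M(SiO2) = 60.083, so SiO2 mass = 133.384 g.
133.384/274.687 × 100 = 48.56 wt%.

48.56 wt%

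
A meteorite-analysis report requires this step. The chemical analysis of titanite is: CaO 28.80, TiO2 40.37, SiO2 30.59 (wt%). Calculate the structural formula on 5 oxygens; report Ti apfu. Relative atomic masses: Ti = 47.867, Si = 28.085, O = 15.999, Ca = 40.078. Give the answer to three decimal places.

28.80 wt% CaO ÷ 56.077 g/mol = 0.51358 mol, giving 0.51358 Ca and 0.51358 O.
40.37 wt% TiO2 ÷ 79.865 g/mol = 0.50548 mol, giving 0.50548 Ti and 1.01096 O.
30.59 wt% SiO2 ÷ 60.083 g/mol = 0.50913 mol, giving 0.50913 Si and 1.01826 O.
Oxygen sums to 2.54280; scaling by 5/2.54280 = 1.96634 puts the formula on 5 O.
Ti: 0.50548 × 1.96634 = 0.994 atoms per formula unit.

0.994 Ti apfu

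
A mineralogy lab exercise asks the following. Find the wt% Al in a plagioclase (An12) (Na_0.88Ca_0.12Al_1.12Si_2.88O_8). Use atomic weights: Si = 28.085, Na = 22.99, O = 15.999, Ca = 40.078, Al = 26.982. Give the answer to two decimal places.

11.44 weight percent

M(Na_0.88Ca_0.12Al_1.12Si_2.88O_8) = 264.137 g/mol.
Al contributes 1.12 × 26.982 = 30.220 g per mole.
30.220/264.137 = 0.1144 → 11.44%.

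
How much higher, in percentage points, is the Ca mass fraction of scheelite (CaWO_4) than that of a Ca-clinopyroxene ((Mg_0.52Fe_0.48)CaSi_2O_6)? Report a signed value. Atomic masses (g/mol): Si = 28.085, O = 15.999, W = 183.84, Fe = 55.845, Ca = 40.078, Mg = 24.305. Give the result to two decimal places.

M(CaWO_4) = 287.914 g/mol, so wt% Ca = 40.078/287.914 × 100 = 13.92%.
M((Mg_0.52Fe_0.48)CaSi_2O_6) = 231.686 g/mol, so wt% Ca = 40.078/231.686 × 100 = 17.30%.
13.92 − 17.30 = -3.38 pp.

-3.38 percentage points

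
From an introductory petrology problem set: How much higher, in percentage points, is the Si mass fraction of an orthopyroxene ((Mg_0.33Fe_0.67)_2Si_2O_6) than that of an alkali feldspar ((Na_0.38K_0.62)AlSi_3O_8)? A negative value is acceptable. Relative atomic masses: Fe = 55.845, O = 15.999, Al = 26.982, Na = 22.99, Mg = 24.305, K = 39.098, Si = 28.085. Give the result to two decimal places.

M((Mg_0.33Fe_0.67)_2Si_2O_6) = 243.038 g/mol, so wt% Si = 56.170/243.038 × 100 = 23.11%.
M((Na_0.38K_0.62)AlSi_3O_8) = 272.206 g/mol, so wt% Si = 84.255/272.206 × 100 = 30.95%.
23.11 − 30.95 = -7.84 pp.

-7.84 percentage points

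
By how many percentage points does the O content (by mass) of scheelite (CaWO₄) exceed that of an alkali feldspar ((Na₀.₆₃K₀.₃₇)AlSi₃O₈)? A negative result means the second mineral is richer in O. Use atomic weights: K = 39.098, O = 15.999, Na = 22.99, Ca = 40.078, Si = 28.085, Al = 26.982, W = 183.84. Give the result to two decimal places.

-25.50 percentage points

First mineral: 63.996 g O in 287.914 g formula = 22.23 wt% O.
Second mineral: 127.992 g O in 268.179 g formula = 47.73 wt% O.
22.23% − 47.73% gives a difference of -25.50 percentage points.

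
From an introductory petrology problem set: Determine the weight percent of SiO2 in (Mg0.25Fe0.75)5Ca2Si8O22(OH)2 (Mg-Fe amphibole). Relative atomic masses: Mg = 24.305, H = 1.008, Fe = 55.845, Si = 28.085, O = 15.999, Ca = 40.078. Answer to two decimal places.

51.65 wt%

M((Mg0.25Fe0.75)5Ca2Si8O22(OH)2) = 930.628 g/mol; M(SiO2) = 60.083 g/mol.
Moles SiO2 per formula unit = 8 Si ÷ 1 = 8.0000.
SiO2 fraction = (8.0000 × 60.083) / 930.628 = 480.664/930.628 = 0.5165.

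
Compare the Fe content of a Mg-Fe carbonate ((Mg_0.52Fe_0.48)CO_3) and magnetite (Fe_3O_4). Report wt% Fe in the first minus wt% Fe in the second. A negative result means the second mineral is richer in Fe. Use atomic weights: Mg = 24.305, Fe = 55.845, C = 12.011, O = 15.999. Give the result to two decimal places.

-45.41 percentage points

Fe in (Mg_0.52Fe_0.48)CO_3: molar mass 99.452 g/mol; 0.48×55.845 = 26.806 g → 26.95 wt%.
Fe in Fe_3O_4: molar mass 231.531 g/mol; 3×55.845 = 167.535 g → 72.36 wt%.
Difference = 26.95 − 72.36 = -45.41 percentage points.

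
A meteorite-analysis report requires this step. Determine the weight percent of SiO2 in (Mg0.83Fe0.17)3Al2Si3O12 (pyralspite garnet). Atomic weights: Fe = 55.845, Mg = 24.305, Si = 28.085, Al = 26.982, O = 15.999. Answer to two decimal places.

Formula mass = 419.207 g/mol.
3 Si → 3.0000 mol SiO2 per formula unit; M(SiO2) = 60.083, so SiO2 mass = 180.249 g.
180.249/419.207 × 100 = 43.00 wt%.

43.00 wt%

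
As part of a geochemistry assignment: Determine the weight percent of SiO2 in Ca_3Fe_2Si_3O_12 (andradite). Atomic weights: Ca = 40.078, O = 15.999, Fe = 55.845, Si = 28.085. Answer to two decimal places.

35.47 wt%

M(Ca_3Fe_2Si_3O_12) = 508.167 g/mol; M(SiO2) = 60.083 g/mol.
Moles SiO2 per formula unit = 3 Si ÷ 1 = 3.0000.
SiO2 fraction = (3.0000 × 60.083) / 508.167 = 180.249/508.167 = 0.3547.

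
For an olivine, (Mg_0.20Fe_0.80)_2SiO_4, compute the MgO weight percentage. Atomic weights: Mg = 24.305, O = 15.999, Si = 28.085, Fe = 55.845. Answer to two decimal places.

8.43 wt%

M((Mg_0.20Fe_0.80)_2SiO_4) = 191.155 g/mol; M(MgO) = 40.304 g/mol.
Moles MgO per formula unit = 0.40 Mg ÷ 1 = 0.4000.
MgO fraction = (0.4000 × 40.304) / 191.155 = 16.122/191.155 = 0.0843.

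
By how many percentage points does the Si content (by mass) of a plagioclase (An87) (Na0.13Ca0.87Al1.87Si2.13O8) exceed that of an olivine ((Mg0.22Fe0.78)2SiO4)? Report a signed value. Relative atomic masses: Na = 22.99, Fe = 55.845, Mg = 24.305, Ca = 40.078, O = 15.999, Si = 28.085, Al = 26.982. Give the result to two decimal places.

6.87 percentage points

M(Na0.13Ca0.87Al1.87Si2.13O8) = 276.126 g/mol, so wt% Si = 59.821/276.126 × 100 = 21.66%.
M((Mg0.22Fe0.78)2SiO4) = 189.893 g/mol, so wt% Si = 28.085/189.893 × 100 = 14.79%.
21.66 − 14.79 = 6.87 pp.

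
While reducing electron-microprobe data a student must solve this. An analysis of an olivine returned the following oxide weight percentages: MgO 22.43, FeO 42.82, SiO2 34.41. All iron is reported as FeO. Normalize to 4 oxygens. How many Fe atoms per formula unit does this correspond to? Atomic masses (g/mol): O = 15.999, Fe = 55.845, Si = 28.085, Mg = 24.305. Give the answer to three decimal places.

MgO (M=40.304): mol = 0.55652; Mg = 0.55652, O = 0.55652.
FeO (M=71.844): mol = 0.59601; Fe = 0.59601, O = 0.59601.
SiO2 (M=60.083): mol = 0.57271; Si = 0.57271, O = 1.14542.
ΣO = 2.29795; factor = 4/ΣO = 1.74068.
Fe apfu = 0.59601 × 1.74068 = 1.037.

1.037 Fe apfu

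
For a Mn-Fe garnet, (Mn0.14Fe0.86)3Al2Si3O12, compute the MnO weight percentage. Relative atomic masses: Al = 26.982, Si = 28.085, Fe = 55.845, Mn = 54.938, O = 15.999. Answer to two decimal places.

5.99 wt%

M((Mn0.14Fe0.86)3Al2Si3O12) = 497.361 g/mol; M(MnO) = 70.937 g/mol.
Moles MnO per formula unit = 0.42 Mn ÷ 1 = 0.4200.
MnO fraction = (0.4200 × 70.937) / 497.361 = 29.794/497.361 = 0.0599.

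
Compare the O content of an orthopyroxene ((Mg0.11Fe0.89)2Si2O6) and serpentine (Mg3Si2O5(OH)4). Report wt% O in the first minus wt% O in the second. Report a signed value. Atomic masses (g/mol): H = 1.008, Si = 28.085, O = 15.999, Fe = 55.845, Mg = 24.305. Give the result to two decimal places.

O in (Mg0.11Fe0.89)2Si2O6: molar mass 256.915 g/mol; 6×15.999 = 95.994 g → 37.36 wt%.
O in Mg3Si2O5(OH)4: molar mass 277.108 g/mol; 9×15.999 = 143.991 g → 51.96 wt%.
Difference = 37.36 − 51.96 = -14.60 percentage points.

-14.60 percentage points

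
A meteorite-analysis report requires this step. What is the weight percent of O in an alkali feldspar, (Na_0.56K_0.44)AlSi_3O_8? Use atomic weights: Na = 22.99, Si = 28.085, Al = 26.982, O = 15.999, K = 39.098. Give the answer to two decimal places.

Molar mass of (Na_0.56K_0.44)AlSi_3O_8: 0.56×22.99 + 0.44×39.098 + 1×26.982 + 3×28.085 + 8×15.999 = 269.307 g/mol.
Mass of O per formula unit: 8 × 15.999 = 127.992 g.
Weight fraction O = 127.992 / 269.307 = 0.4753.

47.53 wt%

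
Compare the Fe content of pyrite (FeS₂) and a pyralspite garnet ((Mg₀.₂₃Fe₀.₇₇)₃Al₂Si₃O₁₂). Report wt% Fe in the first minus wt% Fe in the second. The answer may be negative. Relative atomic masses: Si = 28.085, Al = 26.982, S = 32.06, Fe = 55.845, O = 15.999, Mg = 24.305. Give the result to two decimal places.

M(FeS₂) = 119.965 g/mol, so wt% Fe = 55.845/119.965 × 100 = 46.55%.
M((Mg₀.₂₃Fe₀.₇₇)₃Al₂Si₃O₁₂) = 475.979 g/mol, so wt% Fe = 129.002/475.979 × 100 = 27.10%.
46.55 − 27.10 = 19.45 pp.

19.45 percentage points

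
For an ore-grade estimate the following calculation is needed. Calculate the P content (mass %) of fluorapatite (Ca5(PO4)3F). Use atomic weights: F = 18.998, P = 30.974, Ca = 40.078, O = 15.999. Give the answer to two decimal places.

18.43 mass %

Formula mass = 5·40.078 + 3·30.974 + 12·15.999 + 1·18.998 = 504.298 g/mol, of which 92.922 g is P.
So P makes up 92.922/504.298 = 0.1843 of the mass, i.e. 18.43%.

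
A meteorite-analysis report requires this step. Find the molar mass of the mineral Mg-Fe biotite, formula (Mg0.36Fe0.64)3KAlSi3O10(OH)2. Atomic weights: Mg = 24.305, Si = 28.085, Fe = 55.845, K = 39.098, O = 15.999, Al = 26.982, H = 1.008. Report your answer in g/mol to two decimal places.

Mg: 1.08 × 24.305 = 26.2494
Fe: 1.92 × 55.845 = 107.2224
K: 1 × 39.098 = 39.0980
Al: 1 × 26.982 = 26.9820
Si: 3 × 28.085 = 84.2550
O: 12 × 15.999 = 191.9880
H: 2 × 1.008 = 2.0160
Summing the contributions gives the formula mass.

477.81 g/mol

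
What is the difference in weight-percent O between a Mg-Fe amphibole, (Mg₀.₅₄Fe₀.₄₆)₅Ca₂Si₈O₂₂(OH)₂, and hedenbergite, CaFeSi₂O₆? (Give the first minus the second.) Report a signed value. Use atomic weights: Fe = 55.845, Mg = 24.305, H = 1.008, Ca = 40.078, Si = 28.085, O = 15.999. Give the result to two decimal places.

M((Mg₀.₅₄Fe₀.₄₆)₅Ca₂Si₈O₂₂(OH)₂) = 884.895 g/mol, so wt% O = 383.976/884.895 × 100 = 43.39%.
M(CaFeSi₂O₆) = 248.087 g/mol, so wt% O = 95.994/248.087 × 100 = 38.69%.
43.39 − 38.69 = 4.70 pp.

4.70 percentage points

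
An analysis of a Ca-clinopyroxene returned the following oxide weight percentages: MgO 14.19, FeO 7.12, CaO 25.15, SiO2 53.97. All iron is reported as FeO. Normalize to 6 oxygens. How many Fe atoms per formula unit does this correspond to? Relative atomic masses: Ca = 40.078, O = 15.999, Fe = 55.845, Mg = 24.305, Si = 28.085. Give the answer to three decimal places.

0.221 Fe apfu

MgO (M=40.304): mol = 0.35207; Mg = 0.35207, O = 0.35207.
FeO (M=71.844): mol = 0.09910; Fe = 0.09910, O = 0.09910.
CaO (M=56.077): mol = 0.44849; Ca = 0.44849, O = 0.44849.
SiO2 (M=60.083): mol = 0.89826; Si = 0.89826, O = 1.79652.
ΣO = 2.69618; factor = 6/ΣO = 2.22537.
Fe apfu = 0.09910 × 2.22537 = 0.221.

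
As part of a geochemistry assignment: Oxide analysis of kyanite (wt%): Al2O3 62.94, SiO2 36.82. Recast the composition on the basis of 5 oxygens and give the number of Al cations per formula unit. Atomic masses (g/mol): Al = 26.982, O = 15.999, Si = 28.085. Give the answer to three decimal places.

2.006 Al apfu

Al2O3: 62.94/101.961 = 0.61729 mol → 1.23458 mol Al, 1.85187 mol O.
SiO2: 36.82/60.083 = 0.61282 mol → 0.61282 mol Si, 1.22564 mol O.
Total oxygen = 3.07751 mol. Normalization factor = 5/3.07751 = 1.62469.
Al per 5 O = 1.23458 × 1.62469 = 2.006.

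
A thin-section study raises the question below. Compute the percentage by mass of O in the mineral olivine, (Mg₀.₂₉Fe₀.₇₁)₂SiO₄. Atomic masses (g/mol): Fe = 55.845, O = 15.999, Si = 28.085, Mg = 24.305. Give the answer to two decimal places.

M((Mg₀.₂₉Fe₀.₇₁)₂SiO₄) = 185.478 g/mol.
O contributes 4 × 15.999 = 63.996 g per mole.
63.996/185.478 = 0.3450 → 34.50%.

34.50 wt%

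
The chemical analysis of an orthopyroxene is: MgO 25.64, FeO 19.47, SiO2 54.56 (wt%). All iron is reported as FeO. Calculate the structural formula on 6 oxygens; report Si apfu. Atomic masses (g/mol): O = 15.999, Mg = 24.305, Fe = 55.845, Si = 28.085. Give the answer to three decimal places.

MgO: 25.64/40.304 = 0.63617 mol → 0.63617 mol Mg, 0.63617 mol O.
FeO: 19.47/71.844 = 0.27100 mol → 0.27100 mol Fe, 0.27100 mol O.
SiO2: 54.56/60.083 = 0.90808 mol → 0.90808 mol Si, 1.81616 mol O.
Total oxygen = 2.72333 mol. Normalization factor = 6/2.72333 = 2.20319.
Si per 6 O = 0.90808 × 2.20319 = 2.001.

2.001 Si apfu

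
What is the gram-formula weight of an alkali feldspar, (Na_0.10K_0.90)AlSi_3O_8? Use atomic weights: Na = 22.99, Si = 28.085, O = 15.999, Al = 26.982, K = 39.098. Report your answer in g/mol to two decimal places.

276.72 g/mol

Na: 0.10 × 22.99 = 2.2990
K: 0.90 × 39.098 = 35.1882
Al: 1 × 26.982 = 26.9820
Si: 3 × 28.085 = 84.2550
O: 8 × 15.999 = 127.9920
Summing the contributions gives the formula mass.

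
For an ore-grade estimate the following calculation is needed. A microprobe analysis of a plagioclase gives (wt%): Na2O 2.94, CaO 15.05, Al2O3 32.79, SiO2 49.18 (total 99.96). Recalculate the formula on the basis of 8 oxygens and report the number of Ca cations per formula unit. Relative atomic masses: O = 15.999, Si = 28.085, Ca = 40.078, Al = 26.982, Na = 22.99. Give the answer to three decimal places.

Na2O: 2.94/61.979 = 0.04744 mol → 0.09488 mol Na, 0.04744 mol O.
CaO: 15.05/56.077 = 0.26838 mol → 0.26838 mol Ca, 0.26838 mol O.
Al2O3: 32.79/101.961 = 0.32159 mol → 0.64318 mol Al, 0.96477 mol O.
SiO2: 49.18/60.083 = 0.81853 mol → 0.81853 mol Si, 1.63706 mol O.
Total oxygen = 2.91765 mol. Normalization factor = 8/2.91765 = 2.74193.
Ca per 8 O = 0.26838 × 2.74193 = 0.736.

0.736 Ca apfu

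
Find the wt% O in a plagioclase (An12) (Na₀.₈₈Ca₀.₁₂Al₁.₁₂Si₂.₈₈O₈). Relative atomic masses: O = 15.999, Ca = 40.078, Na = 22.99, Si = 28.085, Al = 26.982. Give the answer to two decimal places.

48.46 weight percent

M(Na₀.₈₈Ca₀.₁₂Al₁.₁₂Si₂.₈₈O₈) = 264.137 g/mol.
O contributes 8 × 15.999 = 127.992 g per mole.
127.992/264.137 = 0.4846 → 48.46%.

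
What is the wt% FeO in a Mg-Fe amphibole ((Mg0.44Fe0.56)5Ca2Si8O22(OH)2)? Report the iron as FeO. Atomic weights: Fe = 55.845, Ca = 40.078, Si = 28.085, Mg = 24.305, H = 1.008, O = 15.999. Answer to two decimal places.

Molar mass of (Mg0.44Fe0.56)5Ca2Si8O22(OH)2 = 2.20×24.305 + 2.80×55.845 + 2×40.078 + 8×28.085 + 24×15.999 + 2×1.008 = 900.665 g/mol.
Each formula unit contains 2.80 Fe, equivalent to 2.80/1 = 2.8000 mol FeO.
M(FeO) = 1×55.845 + 1×15.999 = 71.844 g/mol.
Mass of FeO per formula unit = 2.8000 × 71.844 = 201.163 g.
FeO wt% = 201.163 / 900.665 × 100 = 22.33%.

22.33 wt%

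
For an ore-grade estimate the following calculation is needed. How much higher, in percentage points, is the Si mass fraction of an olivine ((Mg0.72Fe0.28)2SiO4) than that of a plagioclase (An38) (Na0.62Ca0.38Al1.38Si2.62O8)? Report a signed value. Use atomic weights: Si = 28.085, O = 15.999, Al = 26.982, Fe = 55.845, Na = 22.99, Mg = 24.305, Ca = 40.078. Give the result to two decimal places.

Si in (Mg0.72Fe0.28)2SiO4: molar mass 158.353 g/mol; 1×28.085 = 28.085 g → 17.74 wt%.
Si in Na0.62Ca0.38Al1.38Si2.62O8: molar mass 268.293 g/mol; 2.62×28.085 = 73.583 g → 27.43 wt%.
Difference = 17.74 − 27.43 = -9.69 percentage points.

-9.69 percentage points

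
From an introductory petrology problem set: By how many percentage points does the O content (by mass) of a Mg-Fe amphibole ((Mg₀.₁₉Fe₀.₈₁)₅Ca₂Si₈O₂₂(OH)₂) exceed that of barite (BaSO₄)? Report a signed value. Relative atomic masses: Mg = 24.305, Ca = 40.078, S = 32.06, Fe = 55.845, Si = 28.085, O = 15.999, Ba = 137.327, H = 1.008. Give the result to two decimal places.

O in (Mg₀.₁₉Fe₀.₈₁)₅Ca₂Si₈O₂₂(OH)₂: molar mass 940.090 g/mol; 24×15.999 = 383.976 g → 40.84 wt%.
O in BaSO₄: molar mass 233.383 g/mol; 4×15.999 = 63.996 g → 27.42 wt%.
Difference = 40.84 − 27.42 = 13.42 percentage points.

13.42 percentage points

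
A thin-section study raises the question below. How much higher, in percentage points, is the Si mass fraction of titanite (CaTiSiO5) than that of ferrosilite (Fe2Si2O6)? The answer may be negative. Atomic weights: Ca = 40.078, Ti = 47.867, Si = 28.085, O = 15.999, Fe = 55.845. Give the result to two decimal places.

-6.96 percentage points

First mineral: 28.085 g Si in 196.025 g formula = 14.33 wt% Si.
Second mineral: 56.170 g Si in 263.854 g formula = 21.29 wt% Si.
14.33% − 21.29% gives a difference of -6.96 percentage points.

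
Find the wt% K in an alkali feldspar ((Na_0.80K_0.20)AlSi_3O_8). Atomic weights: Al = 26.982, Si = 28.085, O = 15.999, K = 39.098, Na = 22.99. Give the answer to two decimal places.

2.95 weight percent

M((Na_0.80K_0.20)AlSi_3O_8) = 265.441 g/mol.
K contributes 0.20 × 39.098 = 7.820 g per mole.
7.820/265.441 = 0.0295 → 2.95%.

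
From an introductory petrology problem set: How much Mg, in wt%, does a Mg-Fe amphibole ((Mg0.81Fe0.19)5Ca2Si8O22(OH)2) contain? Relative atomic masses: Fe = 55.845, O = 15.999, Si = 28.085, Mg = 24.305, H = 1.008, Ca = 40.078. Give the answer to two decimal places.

11.69 wt%

M((Mg0.81Fe0.19)5Ca2Si8O22(OH)2) = 842.316 g/mol.
Mg contributes 4.05 × 24.305 = 98.435 g per mole.
98.435/842.316 = 0.1169 → 11.69%.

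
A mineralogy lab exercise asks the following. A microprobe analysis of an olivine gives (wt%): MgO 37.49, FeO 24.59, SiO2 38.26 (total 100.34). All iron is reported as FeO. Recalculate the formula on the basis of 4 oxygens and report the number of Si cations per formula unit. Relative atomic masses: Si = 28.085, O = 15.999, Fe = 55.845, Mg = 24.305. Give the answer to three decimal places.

MgO: 37.49/40.304 = 0.93018 mol → 0.93018 mol Mg, 0.93018 mol O.
FeO: 24.59/71.844 = 0.34227 mol → 0.34227 mol Fe, 0.34227 mol O.
SiO2: 38.26/60.083 = 0.63679 mol → 0.63679 mol Si, 1.27358 mol O.
Total oxygen = 2.54603 mol. Normalization factor = 4/2.54603 = 1.57107.
Si per 4 O = 0.63679 × 1.57107 = 1.000.

1.000 Si apfu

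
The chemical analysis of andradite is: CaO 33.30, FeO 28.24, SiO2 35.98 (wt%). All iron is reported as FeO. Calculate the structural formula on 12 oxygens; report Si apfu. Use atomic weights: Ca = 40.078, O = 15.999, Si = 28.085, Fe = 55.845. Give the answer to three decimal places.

CaO: 33.30/56.077 = 0.59383 mol → 0.59383 mol Ca, 0.59383 mol O.
FeO: 28.24/71.844 = 0.39307 mol → 0.39307 mol Fe, 0.39307 mol O.
SiO2: 35.98/60.083 = 0.59884 mol → 0.59884 mol Si, 1.19768 mol O.
Total oxygen = 2.18458 mol. Normalization factor = 12/2.18458 = 5.49305.
Si per 12 O = 0.59884 × 5.49305 = 3.289.

3.289 Si apfu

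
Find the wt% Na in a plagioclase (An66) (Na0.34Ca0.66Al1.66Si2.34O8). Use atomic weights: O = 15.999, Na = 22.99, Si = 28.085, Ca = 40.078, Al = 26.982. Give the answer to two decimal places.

Molar mass of Na0.34Ca0.66Al1.66Si2.34O8: 0.34*22.99 + 0.66*40.078 + 1.66*26.982 + 2.34*28.085 + 8*15.999 = 272.769 g/mol.
Mass of Na per formula unit: 0.34 × 22.99 = 7.817 g.
Weight fraction Na = 7.817 / 272.769 = 0.0287.

2.87 weight percent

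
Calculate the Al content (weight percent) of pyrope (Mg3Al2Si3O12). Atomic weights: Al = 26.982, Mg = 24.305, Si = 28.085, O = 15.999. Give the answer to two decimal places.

Molar mass of Mg3Al2Si3O12: 3*24.305 + 2*26.982 + 3*28.085 + 12*15.999 = 403.122 g/mol.
Mass of Al per formula unit: 2 × 26.982 = 53.964 g.
Weight fraction Al = 53.964 / 403.122 = 0.1339.

13.39 weight percent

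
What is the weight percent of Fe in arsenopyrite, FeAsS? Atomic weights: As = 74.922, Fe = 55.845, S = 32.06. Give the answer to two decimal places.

34.30 weight percent

M(FeAsS) = 162.827 g/mol.
Fe contributes 1 × 55.845 = 55.845 g per mole.
55.845/162.827 = 0.3430 → 34.30%.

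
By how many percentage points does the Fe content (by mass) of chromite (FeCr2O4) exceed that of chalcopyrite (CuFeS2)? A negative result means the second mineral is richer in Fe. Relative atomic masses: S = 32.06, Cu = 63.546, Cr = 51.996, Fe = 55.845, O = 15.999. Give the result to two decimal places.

Fe in FeCr2O4: molar mass 223.833 g/mol; 1×55.845 = 55.845 g → 24.95 wt%.
Fe in CuFeS2: molar mass 183.511 g/mol; 1×55.845 = 55.845 g → 30.43 wt%.
Difference = 24.95 − 30.43 = -5.48 percentage points.

-5.48 percentage points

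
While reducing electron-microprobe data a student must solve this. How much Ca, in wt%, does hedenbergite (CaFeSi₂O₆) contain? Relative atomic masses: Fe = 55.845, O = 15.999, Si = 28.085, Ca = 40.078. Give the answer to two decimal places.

Molar mass of CaFeSi₂O₆: 1×40.078 + 1×55.845 + 2×28.085 + 6×15.999 = 248.087 g/mol.
Mass of Ca per formula unit: 1 × 40.078 = 40.078 g.
Weight fraction Ca = 40.078 / 248.087 = 0.1615.

16.15 wt%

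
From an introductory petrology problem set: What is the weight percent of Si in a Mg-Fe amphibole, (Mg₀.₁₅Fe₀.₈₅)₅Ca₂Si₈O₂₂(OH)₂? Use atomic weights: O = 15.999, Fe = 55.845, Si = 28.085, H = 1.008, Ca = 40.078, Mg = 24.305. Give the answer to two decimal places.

Formula mass = 0.75·24.305 + 4.25·55.845 + 2·40.078 + 8·28.085 + 24·15.999 + 2·1.008 = 946.398 g/mol, of which 224.680 g is Si.
So Si makes up 224.680/946.398 = 0.2374 of the mass, i.e. 23.74%.

23.74 mass %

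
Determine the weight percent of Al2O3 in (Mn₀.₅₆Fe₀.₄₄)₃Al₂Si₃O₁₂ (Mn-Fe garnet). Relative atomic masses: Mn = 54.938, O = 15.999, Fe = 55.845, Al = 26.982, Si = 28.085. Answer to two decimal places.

Formula mass = 496.218 g/mol.
2 Al → 1.0000 mol Al2O3 per formula unit; M(Al2O3) = 101.961, so Al2O3 mass = 101.961 g.
101.961/496.218 × 100 = 20.55 wt%.

20.55 wt%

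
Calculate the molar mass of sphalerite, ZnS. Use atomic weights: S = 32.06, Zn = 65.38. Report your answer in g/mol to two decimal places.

Zn: 1 × 65.38 = 65.3800
S: 1 × 32.06 = 32.0600
Summing the contributions gives the formula mass.

97.44 g/mol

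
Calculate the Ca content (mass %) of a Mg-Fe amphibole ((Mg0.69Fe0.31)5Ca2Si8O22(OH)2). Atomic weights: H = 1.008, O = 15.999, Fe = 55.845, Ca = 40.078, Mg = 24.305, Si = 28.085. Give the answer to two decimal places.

9.31 mass %

M((Mg0.69Fe0.31)5Ca2Si8O22(OH)2) = 861.240 g/mol.
Ca contributes 2 × 40.078 = 80.156 g per mole.
80.156/861.240 = 0.0931 → 9.31%.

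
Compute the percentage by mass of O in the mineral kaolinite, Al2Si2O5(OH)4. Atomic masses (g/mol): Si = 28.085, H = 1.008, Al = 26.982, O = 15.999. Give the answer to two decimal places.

Molar mass of Al2Si2O5(OH)4: 2·26.982 + 2·28.085 + 9·15.999 + 4·1.008 = 258.157 g/mol.
Mass of O per formula unit: 9 × 15.999 = 143.991 g.
Weight fraction O = 143.991 / 258.157 = 0.5578.

55.78 mass %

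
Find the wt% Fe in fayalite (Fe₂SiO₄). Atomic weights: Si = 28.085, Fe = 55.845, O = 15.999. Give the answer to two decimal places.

54.81 wt%

Formula mass = 2*55.845 + 1*28.085 + 4*15.999 = 203.771 g/mol, of which 111.690 g is Fe.
So Fe makes up 111.690/203.771 = 0.5481 of the mass, i.e. 54.81%.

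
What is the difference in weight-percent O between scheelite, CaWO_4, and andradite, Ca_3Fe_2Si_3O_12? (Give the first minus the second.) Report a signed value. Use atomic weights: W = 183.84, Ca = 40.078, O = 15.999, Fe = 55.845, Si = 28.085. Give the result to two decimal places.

M(CaWO_4) = 287.914 g/mol, so wt% O = 63.996/287.914 × 100 = 22.23%.
M(Ca_3Fe_2Si_3O_12) = 508.167 g/mol, so wt% O = 191.988/508.167 × 100 = 37.78%.
22.23 − 37.78 = -15.55 pp.

-15.55 percentage points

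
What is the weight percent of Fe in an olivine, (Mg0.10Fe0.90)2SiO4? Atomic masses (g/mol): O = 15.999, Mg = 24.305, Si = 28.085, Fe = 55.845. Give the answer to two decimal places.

50.91 mass %

Molar mass of (Mg0.10Fe0.90)2SiO4: 0.20*24.305 + 1.80*55.845 + 1*28.085 + 4*15.999 = 197.463 g/mol.
Mass of Fe per formula unit: 1.80 × 55.845 = 100.521 g.
Weight fraction Fe = 100.521 / 197.463 = 0.5091.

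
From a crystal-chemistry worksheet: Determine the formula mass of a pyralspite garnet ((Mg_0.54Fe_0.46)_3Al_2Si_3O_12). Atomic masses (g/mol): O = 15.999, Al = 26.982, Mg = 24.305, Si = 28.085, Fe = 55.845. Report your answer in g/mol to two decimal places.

446.65 g/mol

Mg: 1.62 × 24.305 = 39.3741
Fe: 1.38 × 55.845 = 77.0661
Al: 2 × 26.982 = 53.9640
Si: 3 × 28.085 = 84.2550
O: 12 × 15.999 = 191.9880
Summing the contributions gives the formula mass.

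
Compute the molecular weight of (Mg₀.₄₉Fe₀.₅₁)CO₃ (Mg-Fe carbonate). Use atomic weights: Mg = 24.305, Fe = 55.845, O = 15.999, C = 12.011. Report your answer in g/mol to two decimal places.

M = 0.49(24.305) + 0.51(55.845) + 1(12.011) + 3(15.999)

100.40 g/mol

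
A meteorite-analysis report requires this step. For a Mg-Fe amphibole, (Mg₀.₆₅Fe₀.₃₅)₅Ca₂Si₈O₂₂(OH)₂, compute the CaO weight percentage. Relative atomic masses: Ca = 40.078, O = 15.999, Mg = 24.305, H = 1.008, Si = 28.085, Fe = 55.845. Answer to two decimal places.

12.93 wt%

M((Mg₀.₆₅Fe₀.₃₅)₅Ca₂Si₈O₂₂(OH)₂) = 867.548 g/mol; M(CaO) = 56.077 g/mol.
Moles CaO per formula unit = 2 Ca ÷ 1 = 2.0000.
CaO fraction = (2.0000 × 56.077) / 867.548 = 112.154/867.548 = 0.1293.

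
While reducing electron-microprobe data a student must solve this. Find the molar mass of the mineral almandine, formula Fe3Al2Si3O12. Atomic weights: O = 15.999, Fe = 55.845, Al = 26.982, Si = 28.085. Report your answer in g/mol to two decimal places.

Fe: 3 × 55.845 = 167.5350
Al: 2 × 26.982 = 53.9640
Si: 3 × 28.085 = 84.2550
O: 12 × 15.999 = 191.9880
Summing the contributions gives the formula mass.

497.74 g/mol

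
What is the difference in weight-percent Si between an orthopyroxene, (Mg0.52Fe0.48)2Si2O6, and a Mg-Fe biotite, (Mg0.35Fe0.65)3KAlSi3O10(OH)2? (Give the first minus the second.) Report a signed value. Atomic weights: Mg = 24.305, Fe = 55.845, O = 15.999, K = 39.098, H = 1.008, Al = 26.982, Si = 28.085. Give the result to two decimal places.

6.71 percentage points

M((Mg0.52Fe0.48)2Si2O6) = 231.052 g/mol, so wt% Si = 56.170/231.052 × 100 = 24.31%.
M((Mg0.35Fe0.65)3KAlSi3O10(OH)2) = 478.757 g/mol, so wt% Si = 84.255/478.757 × 100 = 17.60%.
24.31 − 17.60 = 6.71 pp.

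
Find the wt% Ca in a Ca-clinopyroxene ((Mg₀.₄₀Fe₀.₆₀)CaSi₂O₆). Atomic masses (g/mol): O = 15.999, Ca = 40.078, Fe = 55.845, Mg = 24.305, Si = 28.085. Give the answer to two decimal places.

17.02 wt%

M((Mg₀.₄₀Fe₀.₆₀)CaSi₂O₆) = 235.471 g/mol.
Ca contributes 1 × 40.078 = 40.078 g per mole.
40.078/235.471 = 0.1702 → 17.02%.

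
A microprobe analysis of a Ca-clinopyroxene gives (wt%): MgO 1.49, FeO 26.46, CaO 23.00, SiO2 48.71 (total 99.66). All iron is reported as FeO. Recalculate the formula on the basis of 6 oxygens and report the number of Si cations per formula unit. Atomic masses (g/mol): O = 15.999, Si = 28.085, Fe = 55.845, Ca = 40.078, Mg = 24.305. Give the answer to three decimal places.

MgO (M=40.304): mol = 0.03697; Mg = 0.03697, O = 0.03697.
FeO (M=71.844): mol = 0.36830; Fe = 0.36830, O = 0.36830.
CaO (M=56.077): mol = 0.41015; Ca = 0.41015, O = 0.41015.
SiO2 (M=60.083): mol = 0.81071; Si = 0.81071, O = 1.62142.
ΣO = 2.43684; factor = 6/ΣO = 2.46221.
Si apfu = 0.81071 × 2.46221 = 1.996.

1.996 Si apfu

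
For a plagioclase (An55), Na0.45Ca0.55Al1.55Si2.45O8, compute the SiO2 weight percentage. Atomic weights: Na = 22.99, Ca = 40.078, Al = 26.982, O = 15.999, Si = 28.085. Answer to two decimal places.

M(Na0.45Ca0.55Al1.55Si2.45O8) = 271.011 g/mol; M(SiO2) = 60.083 g/mol.
Moles SiO2 per formula unit = 2.45 Si ÷ 1 = 2.4500.
SiO2 fraction = (2.4500 × 60.083) / 271.011 = 147.203/271.011 = 0.5432.

54.32 wt%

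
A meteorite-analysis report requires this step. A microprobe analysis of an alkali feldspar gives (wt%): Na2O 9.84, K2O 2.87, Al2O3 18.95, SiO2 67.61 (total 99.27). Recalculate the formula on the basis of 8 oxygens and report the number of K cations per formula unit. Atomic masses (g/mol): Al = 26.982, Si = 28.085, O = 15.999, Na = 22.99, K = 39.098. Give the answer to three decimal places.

0.163 K apfu

Na2O: 9.84/61.979 = 0.15876 mol → 0.31752 mol Na, 0.15876 mol O.
K2O: 2.87/94.195 = 0.03047 mol → 0.06094 mol K, 0.03047 mol O.
Al2O3: 18.95/101.961 = 0.18586 mol → 0.37172 mol Al, 0.55758 mol O.
SiO2: 67.61/60.083 = 1.12528 mol → 1.12528 mol Si, 2.25056 mol O.
Total oxygen = 2.99737 mol. Normalization factor = 8/2.99737 = 2.66901.
K per 8 O = 0.06094 × 2.66901 = 0.163.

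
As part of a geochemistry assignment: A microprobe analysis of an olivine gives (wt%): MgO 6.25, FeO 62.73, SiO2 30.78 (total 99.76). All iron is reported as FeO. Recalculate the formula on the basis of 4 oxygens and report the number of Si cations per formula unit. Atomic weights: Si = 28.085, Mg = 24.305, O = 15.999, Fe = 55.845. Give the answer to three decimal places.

6.25 wt% MgO ÷ 40.304 g/mol = 0.15507 mol, giving 0.15507 Mg and 0.15507 O.
62.73 wt% FeO ÷ 71.844 g/mol = 0.87314 mol, giving 0.87314 Fe and 0.87314 O.
30.78 wt% SiO2 ÷ 60.083 g/mol = 0.51229 mol, giving 0.51229 Si and 1.02458 O.
Oxygen sums to 2.05279; scaling by 4/2.05279 = 1.94857 puts the formula on 4 O.
Si: 0.51229 × 1.94857 = 0.998 atoms per formula unit.

0.998 Si apfu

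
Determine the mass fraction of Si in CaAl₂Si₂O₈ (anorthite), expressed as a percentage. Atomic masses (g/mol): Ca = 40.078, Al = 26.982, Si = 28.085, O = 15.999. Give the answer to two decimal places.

Molar mass of CaAl₂Si₂O₈: 1×40.078 + 2×26.982 + 2×28.085 + 8×15.999 = 278.204 g/mol.
Mass of Si per formula unit: 2 × 28.085 = 56.170 g.
Weight fraction Si = 56.170 / 278.204 = 0.2019.

20.19 wt%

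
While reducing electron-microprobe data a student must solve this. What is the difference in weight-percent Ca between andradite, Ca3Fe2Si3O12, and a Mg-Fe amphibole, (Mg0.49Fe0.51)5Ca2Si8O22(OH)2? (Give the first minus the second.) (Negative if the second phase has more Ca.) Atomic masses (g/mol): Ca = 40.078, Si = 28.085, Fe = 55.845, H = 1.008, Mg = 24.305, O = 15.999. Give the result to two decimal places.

M(Ca3Fe2Si3O12) = 508.167 g/mol, so wt% Ca = 120.234/508.167 × 100 = 23.66%.
M((Mg0.49Fe0.51)5Ca2Si8O22(OH)2) = 892.780 g/mol, so wt% Ca = 80.156/892.780 × 100 = 8.98%.
23.66 − 8.98 = 14.68 pp.

14.68 percentage points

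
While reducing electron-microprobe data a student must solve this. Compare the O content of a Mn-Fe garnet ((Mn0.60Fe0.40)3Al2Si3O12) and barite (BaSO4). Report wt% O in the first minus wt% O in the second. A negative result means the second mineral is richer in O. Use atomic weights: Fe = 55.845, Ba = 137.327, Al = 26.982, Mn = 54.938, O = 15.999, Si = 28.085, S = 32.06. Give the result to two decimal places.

11.28 percentage points

First mineral: 191.988 g O in 496.109 g formula = 38.70 wt% O.
Second mineral: 63.996 g O in 233.383 g formula = 27.42 wt% O.
38.70% − 27.42% gives a difference of 11.28 percentage points.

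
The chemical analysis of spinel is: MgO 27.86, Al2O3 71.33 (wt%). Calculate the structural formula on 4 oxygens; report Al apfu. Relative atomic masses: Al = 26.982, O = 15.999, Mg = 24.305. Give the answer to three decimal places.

2.006 Al apfu

MgO (M=40.304): mol = 0.69125; Mg = 0.69125, O = 0.69125.
Al2O3 (M=101.961): mol = 0.69958; Al = 1.39916, O = 2.09874.
ΣO = 2.78999; factor = 4/ΣO = 1.43370.
Al apfu = 1.39916 × 1.43370 = 2.006.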